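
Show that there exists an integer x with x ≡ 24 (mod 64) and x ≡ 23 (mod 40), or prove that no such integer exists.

No such integer exists.

Reduce both congruences modulo 8, which divides 64 and 40: they say x ≡ 24 (mod 8) and x ≡ 23 (mod 8).
However 24 ≡ 0 and 23 ≡ 7 (mod 8), and 0 ≠ 7.
Therefore no such x exists.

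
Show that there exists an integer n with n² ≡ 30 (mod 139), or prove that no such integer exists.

Take n = 13. Then 13² = 169 = 1·139 + 30, so 13² ≡ 30 (mod 139).

n = 13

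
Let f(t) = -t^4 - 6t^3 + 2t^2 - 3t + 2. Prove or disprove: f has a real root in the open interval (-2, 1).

f(-2) = 48 and f(1) = -6, which have opposite signs.
As a polynomial, f is continuous on every closed interval.
By the Intermediate Value Theorem f must vanish at some point of (-2, 1).

Yes, f has a root in the interval.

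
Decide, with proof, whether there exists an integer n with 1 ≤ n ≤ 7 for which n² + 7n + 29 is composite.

The values for n = 1, 2, …, 7 are 37, 47, 59, 73, 89, 107, 127, and each of these is prime.
So no value in the range makes the expression composite.

No, no such integer n in that range exists.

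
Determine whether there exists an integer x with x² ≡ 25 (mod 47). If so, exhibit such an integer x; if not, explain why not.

x = 42

Take x = 42. Then 42² = 1764 = 37·47 + 25, so 42² ≡ 25 (mod 47).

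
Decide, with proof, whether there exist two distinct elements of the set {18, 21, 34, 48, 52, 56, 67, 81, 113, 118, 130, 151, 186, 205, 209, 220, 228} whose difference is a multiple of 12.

18 and 186 are such a pair.

Reduce each element mod 12: 18↦6, 21↦9, 34↦10, 48↦0, 52↦4, 56↦8, 67↦7, 81↦9, 113↦5, 118↦10, 130↦10, 151↦7, 186↦6, 205↦1, 209↦5, 220↦4, 228↦0. The residue 6 repeats (at 18 and 186), and 186 − 18 = 168 = 14·12.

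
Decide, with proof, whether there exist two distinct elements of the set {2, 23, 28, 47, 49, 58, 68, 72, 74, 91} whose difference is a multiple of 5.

2 and 47 are such a pair.

Both 2 and 47 leave remainder 2 on division by 5; their difference 45 = 9·5 is a multiple of 5.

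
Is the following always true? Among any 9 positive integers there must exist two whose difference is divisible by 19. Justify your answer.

Take the 9 consecutive integers 90, 91, …, 98: their residues mod 19 are all distinct because 9 ≤ 19.
The differences between them range over 1, …, 8, none of which is divisible by 19.

No, the set {90, 91, 92, 93, 94, 95, 96, 97, 98} is a counterexample.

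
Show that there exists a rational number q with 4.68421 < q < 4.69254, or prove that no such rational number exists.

Look for a denominator N such that an integer falls strictly between N·4.68421 and N·4.69254. N = 13 works: 13·4.68421 = 60.89473 < 61 < 61.00302 = 13·4.69254.
Hence 61/13 is a rational number with 4.68421 < 61/13 < 4.69254.

q = 61/13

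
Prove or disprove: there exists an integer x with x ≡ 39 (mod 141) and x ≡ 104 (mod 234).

Both moduli are multiples of 3 = gcd(141, 234), so any solution would satisfy x ≡ 39 and x ≡ 104 modulo 3 simultaneously.
But 39 mod 3 = 0 while 104 mod 3 = 2, a contradiction.
Hence the system has no solution.

No, no such integer exists.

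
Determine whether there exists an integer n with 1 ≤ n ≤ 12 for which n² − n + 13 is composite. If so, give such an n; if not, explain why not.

At n = 11: 11² − 11 + 13 = 123 = 3·41, which is composite.

n = 11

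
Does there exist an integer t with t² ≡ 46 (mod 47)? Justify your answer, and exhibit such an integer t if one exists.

No, no such integer exists.

Apply Euler's criterion with the prime 47: 46 is a quadratic residue iff 46^23 ≡ 1 (mod 47), and a non-residue iff it is ≡ −1.
Repeated squaring mod 47: 46^2 = 2116 ≡ 1; 46^4 ≡ 1² = 1 ≡ 1; 46^8 ≡ 1² = 1 ≡ 1; 46^16 ≡ 1² = 1 ≡ 1.
Since 23 = 16 + 4 + 2 + 1, 46^23 ≡ 1 · 1 · 1 · 46; multiplying out mod 47: 1·1 = 1 ≡ 1, then 1·1 = 1 ≡ 1, then 1·46 = 46 ≡ 46. Thus 46^23 ≡ 46 ≡ −1 (mod 47).
The value −1 means 46 is a non-residue modulo 47, so t² ≡ 46 (mod 47) is impossible.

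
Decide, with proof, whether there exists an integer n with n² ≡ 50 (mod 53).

53 is prime, so by Euler's criterion 50 is a square mod 53 iff 50^((53−1)/2) = 50^26 ≡ 1 (mod 53).
Repeated squaring mod 53: 50^2 = 2500 ≡ 9; 50^4 ≡ 9² = 81 ≡ 28; 50^8 ≡ 28² = 784 ≡ 42; 50^16 ≡ 42² = 1764 ≡ 15.
Since 26 = 16 + 8 + 2, 50^26 ≡ 15 · 42 · 9; multiplying out mod 53: 15·42 = 630 ≡ 47, then 47·9 = 423 ≡ 52. Thus 50^26 ≡ 52 ≡ −1 (mod 53).
The value −1 means 50 is a non-residue modulo 53, so n² ≡ 50 (mod 53) is impossible.

No, no such integer exists.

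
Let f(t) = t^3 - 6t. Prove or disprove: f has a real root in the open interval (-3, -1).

Such a root exists.

f(-3) = -9 and f(-1) = 5, which have opposite signs.
f is continuous everywhere (it is a polynomial), in particular on [-3, -1].
By the Intermediate Value Theorem, f takes the value 0 somewhere in the open interval.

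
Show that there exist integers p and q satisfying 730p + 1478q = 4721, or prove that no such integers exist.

gcd(730, 1478) = 2, so every integer of the form 730p + 1478q is a multiple of 2.
But 4721 = 2·2360 + 1, so 2 ∤ 4721.
Therefore 730p + 1478q = 4721 has no solution in integers.

No, no such integers exist.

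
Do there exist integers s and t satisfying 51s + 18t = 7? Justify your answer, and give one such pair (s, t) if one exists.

No, no such integers exist.

Any value of 51s + 18t is a multiple of gcd(51, 18) = 3.
However 7 leaves remainder 1 on division by 3.
Therefore 51s + 18t = 7 has no solution in integers.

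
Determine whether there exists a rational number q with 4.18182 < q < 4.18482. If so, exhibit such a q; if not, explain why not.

q = 159/38

Multiplying by 38: 38·4.18182 = 158.90916 and 38·4.18482 = 159.02316, so the integer 159 lies strictly between them.
Dividing back, 4.18182 < 159/38 < 4.18482, and 159/38 is rational.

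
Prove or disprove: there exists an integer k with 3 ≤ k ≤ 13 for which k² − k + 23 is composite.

k = 4

At k = 4: 4² − 4 + 23 = 35 = 5·7, which is composite.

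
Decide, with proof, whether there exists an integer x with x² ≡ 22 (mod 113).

x = 19

Take x = 19. Then 19² = 361 = 3·113 + 22, so 19² ≡ 22 (mod 113).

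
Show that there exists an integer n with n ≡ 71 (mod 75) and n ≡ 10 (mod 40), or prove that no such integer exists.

No such integer exists.

Both moduli are multiples of 5 = gcd(75, 40), so any solution would satisfy n ≡ 71 and n ≡ 10 modulo 5 simultaneously.
These are incompatible: 71 − 10 = 61 is not divisible by 5.
Hence the system has no solution.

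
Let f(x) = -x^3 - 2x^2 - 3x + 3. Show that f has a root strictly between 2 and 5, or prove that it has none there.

f(2) = -19 and f(5) = -187, both negative.
The derivative f'(x) = -3x^2 - 4x - 3 is a quadratic with discriminant (-4)² − 4·(-3)·(-3) = -20 < 0; it never vanishes, so it is always negative (sign of the leading coefficient).
Hence f is strictly decreasing on ℝ, and in particular on [2, 5]. A strictly monotone function with same-sign endpoint values stays negative on the whole interval, so f has no zero in (2, 5).

No.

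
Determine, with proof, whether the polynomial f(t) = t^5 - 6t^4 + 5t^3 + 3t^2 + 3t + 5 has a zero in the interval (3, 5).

f(3) = -67 and f(5) = 95, which have opposite signs.
As a polynomial, f is continuous on every closed interval.
By the Intermediate Value Theorem f must vanish at some point of (3, 5).

Yes, f has a root in the interval.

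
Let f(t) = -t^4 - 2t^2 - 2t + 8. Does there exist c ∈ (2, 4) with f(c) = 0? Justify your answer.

No such root exists.

The endpoint values f(2) = -20 and f(4) = -288 are both negative. Claim: f(t) < 0 for every t in (2, 4).
Substitute t = 2 + u, where 0 < u < 2 on the interval. Expanding, f(2 + u) = -u^4 - 8u^3 - 26u^2 - 42u - 20.
All 5 nonzero coefficients of this polynomial in u are negative; hence for u > 0 the value is a sum of negative terms (the constant -20 among them).
So f is strictly negative on (2, 4); no root exists in the interval.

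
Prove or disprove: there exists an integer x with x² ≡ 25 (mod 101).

x = 96 works: 96² = 9216, and 9216 − 25 = 9191 = 91·101.

x = 96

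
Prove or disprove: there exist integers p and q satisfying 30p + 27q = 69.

Every value of 30p + 27q is a multiple of gcd(30, 27) = 3; since 3 ∣ 69, solutions exist.
Dividing through by 3 reduces the equation to 10p + 9q = 23.
Run the Euclidean algorithm on 10 and 9: 10 = 1·9 + 1, 9 = 9·1 + 0.
Working back up the chain: 1 = 10 − 1·9. So 10·1 + 9·(-1) = 1.
Multiplying through by 23: p = 1·23 = 23, q = (-1)·23 = -23 is a solution.
The general solution is p = 23 + 9k, q = -23 − 10k; taking k = -2 gives the smaller pair p = 5, q = -3.
Indeed 30·5 + 27·(-3) = 150 − 81 = 69.

p = 5, q = -3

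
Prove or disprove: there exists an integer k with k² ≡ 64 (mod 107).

k = 99 works: 99² = 9801, and 9801 − 64 = 9737 = 91·107.

k = 99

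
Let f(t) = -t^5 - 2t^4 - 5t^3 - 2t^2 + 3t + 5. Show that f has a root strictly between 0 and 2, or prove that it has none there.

Yes, f has a root in the interval.

f(0) = 5 and f(2) = -101, which have opposite signs.
Since f is a polynomial it is continuous on [0, 2].
By the Intermediate Value Theorem, f takes the value 0 somewhere in the open interval.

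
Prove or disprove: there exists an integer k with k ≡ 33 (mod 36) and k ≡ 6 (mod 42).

Reduce both congruences modulo 6, which divides 36 and 42: they say k ≡ 33 (mod 6) and k ≡ 6 (mod 6).
However 33 ≡ 3 and 6 ≡ 0 (mod 6), and 3 ≠ 0.
Hence the system has no solution.

No, no such integer exists.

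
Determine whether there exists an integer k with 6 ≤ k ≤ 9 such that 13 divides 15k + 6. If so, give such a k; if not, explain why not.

The values of 15k + 6 for k = 6, 7, 8, 9 are 96, 111, 126, 141; reduced mod 13 these are 5, 7, 9, 11.
Since 0 is absent from this list, 13 ∤ 15k + 6 for every k with 6 ≤ k ≤ 9.

There is no such integer k in that range.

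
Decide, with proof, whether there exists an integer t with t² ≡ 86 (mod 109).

No, no such integer exists.

Apply Euler's criterion with the prime 109: 86 is a quadratic residue iff 86^54 ≡ 1 (mod 109), and a non-residue iff it is ≡ −1.
Squaring successively (mod 109): 86^2 = 7396 ≡ 93; 86^4 ≡ 93² = 8649 ≡ 38; 86^8 ≡ 38² = 1444 ≡ 27; 86^16 ≡ 27² = 729 ≡ 75; 86^32 ≡ 75² = 5625 ≡ 66.
Since 54 = 32 + 16 + 4 + 2, 86^54 ≡ 66 · 75 · 38 · 93; multiplying out mod 109: 66·75 = 4950 ≡ 45, then 45·38 = 1710 ≡ 75, then 75·93 = 6975 ≡ 108. Thus 86^54 ≡ 108 ≡ −1 (mod 109).
By Euler's criterion 86 is a quadratic non-residue mod 109: no t satisfies t² ≡ 86 (mod 109).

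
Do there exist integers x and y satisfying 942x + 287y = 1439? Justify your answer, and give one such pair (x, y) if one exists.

942 and 287 are coprime, so 942x + 287y ranges over all of ℤ.
Dividing repeatedly: 942 = 3·287 + 81, 287 = 3·81 + 44, 81 = 1·44 + 37, 44 = 1·37 + 7, 37 = 5·7 + 2, 7 = 3·2 + 1, 2 = 2·1 + 0.
Unwinding: 1 = 7 − 3·2 = 7 − 3·(37 − 5·7) = −3·37 + 16·7 = −3·37 + 16·(44 − 1·37) = 16·44 − 19·37 = 16·44 − 19·(81 − 1·44) = −19·81 + 35·44 = −19·81 + 35·(287 − 3·81) = 35·287 − 124·81 = 35·287 − 124·(942 − 3·287) = −124·942 + 407·287, i.e. 942·(-124) + 287·407 = 1.
Times 1439: 942·(-178436) + 287·585673 = 1439, so (-178436, 585673) solves it.
Shifting by a multiple of (287, −942) keeps it a solution: x = -178436 + 622·287 = 78, y = 585673 − 622·942 = -251.
Check: 942·78 + 287·(-251) = 73476 − 72037 = 1439. ✓

x = 78, y = -251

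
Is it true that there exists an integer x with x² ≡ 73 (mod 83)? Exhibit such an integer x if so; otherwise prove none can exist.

83 is prime, so by Euler's criterion 73 is a square mod 83 iff 73^((83−1)/2) = 73^41 ≡ 1 (mod 83).
Repeated squaring mod 83: 73^2 = 5329 ≡ 17; 73^4 ≡ 17² = 289 ≡ 40; 73^8 ≡ 40² = 1600 ≡ 23; 73^16 ≡ 23² = 529 ≡ 31; 73^32 ≡ 31² = 961 ≡ 48.
Since 41 = 32 + 8 + 1, 73^41 ≡ 48 · 23 · 73; multiplying out mod 83: 48·23 = 1104 ≡ 25, then 25·73 = 1825 ≡ 82. Thus 73^41 ≡ 82 ≡ −1 (mod 83).
By Euler's criterion 73 is a quadratic non-residue mod 83: no x satisfies x² ≡ 73 (mod 83).

There is no such integer.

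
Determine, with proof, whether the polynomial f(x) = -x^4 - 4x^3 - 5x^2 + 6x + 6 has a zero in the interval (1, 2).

f(1) = 2 and f(2) = -50, which have opposite signs.
As a polynomial, f is continuous on every closed interval.
By the Intermediate Value Theorem f must vanish at some point of (1, 2).

Such a root exists.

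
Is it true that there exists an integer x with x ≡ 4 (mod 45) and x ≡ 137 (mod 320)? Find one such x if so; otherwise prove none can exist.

Both moduli are multiples of 5 = gcd(45, 320), so any solution would satisfy x ≡ 4 and x ≡ 137 modulo 5 simultaneously.
But 4 mod 5 = 4 while 137 mod 5 = 2, a contradiction.
Therefore no such x exists.

There is no such integer.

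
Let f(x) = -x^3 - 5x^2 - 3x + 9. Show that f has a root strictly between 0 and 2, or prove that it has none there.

f(0) = 9 and f(2) = -25, which have opposite signs.
Since f is a polynomial it is continuous on [0, 2].
By the Intermediate Value Theorem f must vanish at some point of (0, 2).

Such a root exists.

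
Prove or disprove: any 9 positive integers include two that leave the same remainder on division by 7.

True.

There are exactly 7 possible remainders on division by 7.
With 9 integers and only 7 classes, the pigeonhole principle forces two of them, say a and b, into the same class.
So a and b have equal remainders mod 7, which is exactly what was to be shown.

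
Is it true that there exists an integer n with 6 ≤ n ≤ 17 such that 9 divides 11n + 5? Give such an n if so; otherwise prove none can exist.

n = 11

At n = 11 we get 11·11 + 5 = 126, and 126 = 9·14.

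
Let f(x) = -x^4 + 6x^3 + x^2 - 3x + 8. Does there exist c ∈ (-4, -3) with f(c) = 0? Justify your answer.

The endpoint values f(-4) = -604 and f(-3) = -217 are both negative. Claim: f(x) < 0 for every x in (-4, -3).
Shift to the endpoint -3: with x = -3 − u (0 < u < 1), one computes f(-3 − u) = -u^4 - 18u^3 - 107u^2 - 261u - 217.
The nonzero coefficients here are all negative, so for u > 0 every term is negative (or zero), and the constant term -217 is strictly negative.
So f is strictly negative on (-4, -3); no root exists in the interval.

No.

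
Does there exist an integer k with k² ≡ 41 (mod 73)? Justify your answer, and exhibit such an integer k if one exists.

k = 25 works: 25² = 625, and 625 − 41 = 584 = 8·73.

k = 25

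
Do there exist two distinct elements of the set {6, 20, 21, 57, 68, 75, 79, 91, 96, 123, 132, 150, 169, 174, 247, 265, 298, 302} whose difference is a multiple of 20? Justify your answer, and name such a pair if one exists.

There is no such pair.

Reduce each element modulo 20: 6↦6, 20↦0, 21↦1, 57↦17, 68↦8, 75↦15, 79↦19, 91↦11, 96↦16, 123↦3, 132↦12, 150↦10, 169↦9, 174↦14, 247↦7, 265↦5, 298↦18, 302↦2.
These 18 residues are pairwise different, hence no difference of two elements is divisible by 20.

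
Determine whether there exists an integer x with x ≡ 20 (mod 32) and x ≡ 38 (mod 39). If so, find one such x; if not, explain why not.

x = 116

The moduli 32 and 39 are coprime, so by the Chinese Remainder Theorem a unique solution modulo 1248 exists.
Any solution of the first congruence is x = 20 + 32t; substituting into the second, 32t ≡ 38 − 20 ≡ 18 (mod 39).
Since 32·11 = 352 = 9·39 + 1, the inverse of 32 mod 39 is 11.
Multiplying by 11: t ≡ 11·18 = 198 ≡ 3 (mod 39).
With t = 3: x = 20 + 32·3 = 116.
Check: 116 mod 32 = 20, 116 mod 39 = 38. ✓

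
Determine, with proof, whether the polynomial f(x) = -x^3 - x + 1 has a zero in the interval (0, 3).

Yes, f has a root in the interval.

f(0) = 1 and f(3) = -29, which have opposite signs.
As a polynomial, f is continuous on every closed interval.
By the Intermediate Value Theorem, f takes the value 0 somewhere in the open interval.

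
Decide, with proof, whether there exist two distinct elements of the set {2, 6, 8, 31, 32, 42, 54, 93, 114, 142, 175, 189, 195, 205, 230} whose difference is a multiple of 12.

Yes: 2 and 230.

Both 2 and 230 leave remainder 2 on division by 12; their difference 228 = 19·12 is a multiple of 12.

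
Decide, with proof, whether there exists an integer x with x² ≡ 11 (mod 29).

29 is prime, so by Euler's criterion 11 is a square mod 29 iff 11^((29−1)/2) = 11^14 ≡ 1 (mod 29).
Squaring successively (mod 29): 11^2 = 121 ≡ 5; 11^4 ≡ 5² = 25 ≡ 25; 11^8 ≡ 25² = 625 ≡ 16.
Since 14 = 8 + 4 + 2, 11^14 ≡ 16 · 25 · 5; multiplying out mod 29: 16·25 = 400 ≡ 23, then 23·5 = 115 ≡ 28. Thus 11^14 ≡ 28 ≡ −1 (mod 29).
The value −1 means 11 is a non-residue modulo 29, so x² ≡ 11 (mod 29) is impossible.

No, no such integer exists.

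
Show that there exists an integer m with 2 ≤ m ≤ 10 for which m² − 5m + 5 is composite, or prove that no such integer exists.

m = 10

At m = 10: 10² − 5·10 + 5 = 55 = 5·11, which is composite.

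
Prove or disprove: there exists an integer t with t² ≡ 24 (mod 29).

Take t = 13. Then 13² = 169 = 5·29 + 24, so 13² ≡ 24 (mod 29).

t = 13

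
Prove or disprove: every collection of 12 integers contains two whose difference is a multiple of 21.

Take the 12 consecutive integers 100, 101, …, 111: their residues mod 21 are all distinct because 12 ≤ 21.
Any two of them differ by at most 11 < 21 and by at least 1, so no difference is a multiple of 21.

No, the set {100, 101, 102, 103, 104, 105, 106, 107, 108, 109, 110, 111} is a counterexample.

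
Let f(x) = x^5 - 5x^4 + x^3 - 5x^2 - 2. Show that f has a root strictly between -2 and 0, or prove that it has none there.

The endpoint values f(-2) = -142 and f(0) = -2 are both negative. Claim: f(x) < 0 for every x in (-2, 0).
Substitute x = −u, where 0 < u < 2 on the interval. Expanding, f(−u) = -u^5 - 5u^4 - u^3 - 5u^2 - 2.
All 5 nonzero coefficients of this polynomial in u are negative; hence for u > 0 the value is a sum of negative terms (the constant -2 among them).
Therefore f(x) < 0 throughout (-2, 0), and f has no zero there.

No such root exists.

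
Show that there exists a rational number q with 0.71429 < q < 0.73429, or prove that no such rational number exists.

q = 8/11

Scale by 11: the interval becomes (7.85719, 8.07719), which contains the integer 8.
Dividing back, 0.71429 < 8/11 < 0.73429, and 8/11 is rational.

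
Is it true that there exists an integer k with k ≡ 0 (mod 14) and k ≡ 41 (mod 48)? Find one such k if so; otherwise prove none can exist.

gcd(14, 48) = 2. If k ≡ 0 (mod 14) and k ≡ 41 (mod 48), then k ≡ 0 (mod 2) and k ≡ 41 (mod 2).
But 0 mod 2 = 0 while 41 mod 2 = 1, a contradiction.
Therefore no such k exists.

No such integer exists.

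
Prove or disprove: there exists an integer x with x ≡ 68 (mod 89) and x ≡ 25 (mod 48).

x = 1225

The moduli 89 and 48 are coprime, so by the Chinese Remainder Theorem a unique solution modulo 4272 exists.
Any solution of the first congruence is x = 68 + 89t; substituting into the second, 89t ≡ 25 − 68 ≡ 5 (mod 48).
89 ≡ 41 (mod 48), so this reads 41t ≡ 5 (mod 48). Invert 41 mod 48 by the Euclidean algorithm: 48 = 1·41 + 7, 41 = 5·7 + 6, 7 = 1·6 + 1, 6 = 6·1 + 0; back-substituting, 1 = 7 − 1·6 = 7 − (41 − 5·7) = −41 + 6·7 = −41 + 6·(48 − 1·41) = 6·48 − 7·41. Hence 41·(-7) ≡ 1, so 41⁻¹ ≡ -7 ≡ 41 (mod 48).
Multiplying by 41: t ≡ 41·5 = 205 ≡ 13 (mod 48).
With t = 13: x = 68 + 89·13 = 1225.
Indeed 1225 ≡ 68 (mod 89) and 1225 ≡ 25 (mod 48).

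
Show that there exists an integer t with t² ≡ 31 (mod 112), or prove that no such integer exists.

There is no such integer.

Since 4 ∣ 112, a solution of t² ≡ 31 (mod 112) would also satisfy t² ≡ 31 ≡ 3 (mod 4).
Since (4 − t)² ≡ t² (mod 4), it suffices to square t = 0, 1, …, 2: the residues are 0, 1, 0.
So the quadratic residues mod 4 are {0, 1}, and 3 is not among them.
Hence no integer t has t² ≡ 31 (mod 112).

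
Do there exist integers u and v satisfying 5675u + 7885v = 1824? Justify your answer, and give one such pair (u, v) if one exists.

Both 5675 and 7885 are divisible by gcd(5675, 7885) = 5, hence so is any combination 5675u + 7885v.
But 1824 = 5·364 + 4, so 5 ∤ 1824.
Hence no integers u, v satisfy the equation.

No, no such integers exist.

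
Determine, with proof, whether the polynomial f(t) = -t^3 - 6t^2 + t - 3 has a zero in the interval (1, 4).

No.

f(1) = -9 and f(4) = -159, both negative, so a sign-change argument is unavailable; we show f keeps this sign on the whole interval.
Substitute t = 1 + u, where 0 < u < 3 on the interval. Expanding, f(1 + u) = -u^3 - 9u^2 - 14u - 9.
All 4 nonzero coefficients of this polynomial in u are negative; hence for u > 0 the value is a sum of negative terms (the constant -9 among them).
Therefore f(t) < 0 throughout (1, 4), and f has no zero there.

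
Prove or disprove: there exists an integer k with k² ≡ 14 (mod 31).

k = 13

k = 13 works: 13² = 169, and 169 − 14 = 155 = 5·31.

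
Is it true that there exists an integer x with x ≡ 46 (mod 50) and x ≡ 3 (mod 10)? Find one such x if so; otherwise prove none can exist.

There is no such integer.

Reduce both congruences modulo 10, which divides 50 and 10: they say x ≡ 46 (mod 10) and x ≡ 3 (mod 10).
However 46 ≡ 6 and 3 ≡ 3 (mod 10), and 6 ≠ 3.
Therefore no such x exists.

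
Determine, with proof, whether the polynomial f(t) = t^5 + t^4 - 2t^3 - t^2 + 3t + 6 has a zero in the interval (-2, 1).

Yes, f has a root in the interval.

f(-2) = -4 and f(1) = 8, which have opposite signs.
f is continuous everywhere (it is a polynomial), in particular on [-2, 1].
By the Intermediate Value Theorem f must vanish at some point of (-2, 1).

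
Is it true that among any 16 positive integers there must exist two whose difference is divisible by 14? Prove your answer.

There are exactly 14 possible remainders on division by 14.
Placing 16 integers into 14 classes, some class receives at least two — say a and b.
Their difference a − b is then a multiple of 14.

Yes.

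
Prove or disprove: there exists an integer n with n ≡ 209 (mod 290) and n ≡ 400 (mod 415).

There is no such integer.

Both moduli are multiples of 5 = gcd(290, 415), so any solution would satisfy n ≡ 209 and n ≡ 400 modulo 5 simultaneously.
These are incompatible: 209 − 400 = -191 is not divisible by 5.
So no integer satisfies both congruences.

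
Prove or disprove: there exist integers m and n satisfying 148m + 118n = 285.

Both 148 and 118 are divisible by gcd(148, 118) = 2, hence so is any combination 148m + 118n.
But 285 is not a multiple of 2 (it leaves remainder 1).
Therefore 148m + 118n = 285 has no solution in integers.

No such integers exist.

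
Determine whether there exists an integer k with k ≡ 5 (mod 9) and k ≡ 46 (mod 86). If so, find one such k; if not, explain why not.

k = 734

The moduli 9 and 86 are coprime, so by the Chinese Remainder Theorem a unique solution modulo 774 exists.
Write k = 5 + 9t and require 5 + 9t ≡ 46 (mod 86), i.e. 9t ≡ 41 (mod 86).
Note 9·67 = 603 ≡ 1 (mod 86) (as 603 − 1 = 7·86), so 9⁻¹ ≡ 67.
Multiplying by 67: t ≡ 67·41 = 2747 ≡ 81 (mod 86).
With t = 81: k = 5 + 9·81 = 734.
Check: 734 mod 9 = 5, 734 mod 86 = 46. ✓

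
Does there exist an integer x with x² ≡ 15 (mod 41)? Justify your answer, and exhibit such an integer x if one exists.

41 is prime, so by Euler's criterion 15 is a square mod 41 iff 15^((41−1)/2) = 15^20 ≡ 1 (mod 41).
Squaring successively (mod 41): 15^2 = 225 ≡ 20; 15^4 ≡ 20² = 400 ≡ 31; 15^8 ≡ 31² = 961 ≡ 18; 15^16 ≡ 18² = 324 ≡ 37.
Since 20 = 16 + 4, 15^20 ≡ 37 · 31; multiplying out mod 41: 37·31 = 1147 ≡ 40. Thus 15^20 ≡ 40 ≡ −1 (mod 41).
By Euler's criterion 15 is a quadratic non-residue mod 41: no x satisfies x² ≡ 15 (mod 41).

No such integer exists.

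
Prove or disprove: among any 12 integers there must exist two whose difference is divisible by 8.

Each integer lies in one of the 8 residue classes modulo 8.
Placing 12 integers into 8 classes, some class receives at least two — say a and b.
Their difference a − b is then a multiple of 8.

Yes.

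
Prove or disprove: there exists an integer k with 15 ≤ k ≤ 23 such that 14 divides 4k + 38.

Try k = 15: 4·15 + 38 = 98 = 7·14, which is divisible by 14.

k = 15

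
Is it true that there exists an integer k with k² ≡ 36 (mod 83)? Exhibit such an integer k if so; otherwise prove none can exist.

k = 77

k = 77 works: 77² = 5929, and 5929 − 36 = 5893 = 71·83.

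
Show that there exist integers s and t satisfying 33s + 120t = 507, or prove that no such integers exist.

Since gcd(33, 120) = 3 and 507 = 3·169, Bézout's identity guarantees a solution.
Dividing through by 3 reduces the equation to 11s + 40t = 169.
Dividing repeatedly: 40 = 3·11 + 7, 11 = 1·7 + 4, 7 = 1·4 + 3, 4 = 1·3 + 1, 3 = 3·1 + 0.
Unwinding: 1 = 4 − 1·3 = 4 − (7 − 1·4) = −7 + 2·4 = −7 + 2·(11 − 1·7) = 2·11 − 3·7 = 2·11 − 3·(40 − 3·11) = −3·40 + 11·11, i.e. 11·11 + 40·(-3) = 1.
Multiplying through by 169: s = 11·169 = 1859, t = (-3)·169 = -507 is a solution.
Shifting by a multiple of (40, −11) keeps it a solution: s = 1859 − 46·40 = 19, t = -507 + 46·11 = -1.
Check: 33·19 + 120·(-1) = 627 − 120 = 507. ✓

s = 19, t = -1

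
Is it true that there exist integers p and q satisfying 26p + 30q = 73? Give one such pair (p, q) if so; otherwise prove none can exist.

Any value of 26p + 30q is a multiple of gcd(26, 30) = 2.
But 73 is not a multiple of 2 (it leaves remainder 1).
Hence no integers p, q satisfy the equation.

No such integers exist.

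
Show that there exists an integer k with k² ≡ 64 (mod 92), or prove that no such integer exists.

Take k = 8. Then 8² = 64, and since 0 ≤ 64 < 92 this is already reduced: 8² ≡ 64 (mod 92).

k = 8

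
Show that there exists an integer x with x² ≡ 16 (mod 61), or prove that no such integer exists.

Take x = 57. Then 57² = 3249 = 53·61 + 16, so 57² ≡ 16 (mod 61).

x = 57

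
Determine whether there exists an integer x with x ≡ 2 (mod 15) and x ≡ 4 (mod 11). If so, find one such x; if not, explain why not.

x = 92

gcd(15, 11) = 1, so the Chinese Remainder Theorem guarantees exactly one residue class mod 165 satisfying both.
Write x = 2 + 15t and require 2 + 15t ≡ 4 (mod 11), i.e. 15t ≡ 2 (mod 11).
15 ≡ 4 (mod 11), so this reads 4t ≡ 2 (mod 11). Note 4·3 = 12 ≡ 1 (mod 11) (as 12 − 1 = 1·11), so 4⁻¹ ≡ 3.
Multiplying by 3: t ≡ 3·2 = 6 (mod 11).
Taking t = 6 gives x = 2 + 15·6 = 92.
Indeed 92 ≡ 2 (mod 15) and 92 ≡ 4 (mod 11).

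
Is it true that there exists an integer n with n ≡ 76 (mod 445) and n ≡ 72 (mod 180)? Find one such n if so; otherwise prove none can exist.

No such integer exists.

Reduce both congruences modulo 5, which divides 445 and 180: they say n ≡ 76 (mod 5) and n ≡ 72 (mod 5).
These are incompatible: 76 − 72 = 4 is not divisible by 5.
Hence the system has no solution.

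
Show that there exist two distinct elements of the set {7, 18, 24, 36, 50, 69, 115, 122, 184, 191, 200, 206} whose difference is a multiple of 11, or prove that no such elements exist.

Reduce each element mod 11: 7↦7, 18↦7, 24↦2, 36↦3, 50↦6, 69↦3, 115↦5, 122↦1, 184↦8, 191↦4, 200↦2, 206↦8. The residue 7 repeats (at 7 and 18), and 18 − 7 = 11 = 1·11.

7 and 18 are such a pair.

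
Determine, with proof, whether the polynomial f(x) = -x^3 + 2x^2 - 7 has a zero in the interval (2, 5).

The endpoint values f(2) = -7 and f(5) = -82 are both negative. Claim: f(x) < 0 for every x in (2, 5).
Shift to the endpoint 2: with x = 2 + u (0 < u < 3), one computes f(2 + u) = -u^3 - 4u^2 - 4u - 7.
The nonzero coefficients here are all negative, so for u > 0 every term is negative (or zero), and the constant term -7 is strictly negative.
So f is strictly negative on (2, 5); no root exists in the interval.

f has no root in that interval.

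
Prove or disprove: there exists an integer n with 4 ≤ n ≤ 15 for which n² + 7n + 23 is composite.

n = 8

At n = 8: 8² + 7·8 + 23 = 143 = 11·13, which is composite.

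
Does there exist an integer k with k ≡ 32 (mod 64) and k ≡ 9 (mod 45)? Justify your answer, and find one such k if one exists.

Since 64 and 45 share no common factor, CRT says the pair of congruences has a solution (unique mod 2880).
Write k = 32 + 64t and require 32 + 64t ≡ 9 (mod 45), i.e. 64t ≡ 22 (mod 45).
64 ≡ 19 (mod 45), so this reads 19t ≡ 22 (mod 45). Invert 19 mod 45 by the Euclidean algorithm: 45 = 2·19 + 7, 19 = 2·7 + 5, 7 = 1·5 + 2, 5 = 2·2 + 1, 2 = 2·1 + 0; back-substituting, 1 = 5 − 2·2 = 5 − 2·(7 − 1·5) = −2·7 + 3·5 = −2·7 + 3·(19 − 2·7) = 3·19 − 8·7 = 3·19 − 8·(45 − 2·19) = −8·45 + 19·19. Hence 19·19 ≡ 1, so 19⁻¹ ≡ 19 (mod 45).
Multiplying by 19: t ≡ 19·22 = 418 ≡ 13 (mod 45).
Taking t = 13 gives k = 32 + 64·13 = 864.
Check: 864 mod 64 = 32, 864 mod 45 = 9. ✓

k = 864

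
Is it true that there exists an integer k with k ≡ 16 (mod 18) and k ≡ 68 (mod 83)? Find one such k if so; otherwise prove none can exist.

k = 898

Since 18 and 83 share no common factor, CRT says the pair of congruences has a solution (unique mod 1494).
Write k = 16 + 18t and require 16 + 18t ≡ 68 (mod 83), i.e. 18t ≡ 52 (mod 83).
To invert 18 modulo 83: 83 = 4·18 + 11, 18 = 1·11 + 7, 11 = 1·7 + 4, 7 = 1·4 + 3, 4 = 1·3 + 1, 3 = 3·1 + 0, and unwinding, 1 = 4 − 1·3 = 4 − (7 − 1·4) = −7 + 2·4 = −7 + 2·(11 − 1·7) = 2·11 − 3·7 = 2·11 − 3·(18 − 1·11) = −3·18 + 5·11 = −3·18 + 5·(83 − 4·18) = 5·83 − 23·18. Thus 18⁻¹ ≡ -23 ≡ 60 (mod 83).
Multiplying by 60: t ≡ 60·52 = 3120 ≡ 49 (mod 83).
Taking t = 49 gives k = 16 + 18·49 = 898.
Check: 898 mod 18 = 16, 898 mod 83 = 68. ✓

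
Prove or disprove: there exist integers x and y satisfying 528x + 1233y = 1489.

No such integers exist.

gcd(528, 1233) = 3, so every integer of the form 528x + 1233y is a multiple of 3.
But 1489 is not a multiple of 3 (it leaves remainder 1).
So the equation is unsolvable over ℤ.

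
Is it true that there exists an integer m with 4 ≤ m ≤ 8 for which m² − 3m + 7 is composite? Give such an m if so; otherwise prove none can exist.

At m = 7: 7² − 3·7 + 7 = 35 = 5·7, which is composite.

m = 7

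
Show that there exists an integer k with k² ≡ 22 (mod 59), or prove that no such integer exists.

Take k = 9. Then 9² = 81 = 1·59 + 22, so 9² ≡ 22 (mod 59).

k = 9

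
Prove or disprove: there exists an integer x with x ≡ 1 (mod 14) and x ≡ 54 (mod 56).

gcd(14, 56) = 14. If x ≡ 1 (mod 14) and x ≡ 54 (mod 56), then x ≡ 1 (mod 14) and x ≡ 54 (mod 14).
However 1 ≡ 1 and 54 ≡ 12 (mod 14), and 1 ≠ 12.
So no integer satisfies both congruences.

There is no such integer.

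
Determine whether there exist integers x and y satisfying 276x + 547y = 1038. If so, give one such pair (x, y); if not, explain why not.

x = 87, y = -42

Since gcd(276, 547) = 1, every integer is an integer combination of 276 and 547.
Dividing repeatedly: 547 = 1·276 + 271, 276 = 1·271 + 5, 271 = 54·5 + 1, 5 = 5·1 + 0.
Unwinding: 1 = 271 − 54·5 = 271 − 54·(276 − 1·271) = −54·276 + 55·271 = −54·276 + 55·(547 − 1·276) = 55·547 − 109·276, i.e. 276·(-109) + 547·55 = 1.
Multiplying through by 1038: x = (-109)·1038 = -113142, y = 55·1038 = 57090 is a solution.
Adding 207·547 to x and subtracting 207·276 from y gives the tidier solution (87, -42).
Check: 276·87 + 547·(-42) = 24012 − 22974 = 1038. ✓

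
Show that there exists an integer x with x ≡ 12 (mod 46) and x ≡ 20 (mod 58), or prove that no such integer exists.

x = 426

Here gcd(46, 58) = 2, and both 12 and 20 leave remainder 0 mod 2, so the system is consistent.
Write x = 12 + 46t. Then 46t ≡ 20 − 12 ≡ 8 (mod 58); dividing through by 2 gives 23t ≡ 4 (mod 29).
Note 23·24 = 552 ≡ 1 (mod 29) (as 552 − 1 = 19·29), so 23⁻¹ ≡ 24.
Multiplying by 24: t ≡ 24·4 = 96 ≡ 9 (mod 29).
Then x = 12 + 46·9 = 426.
Indeed 426 ≡ 12 (mod 46) and 426 ≡ 20 (mod 58).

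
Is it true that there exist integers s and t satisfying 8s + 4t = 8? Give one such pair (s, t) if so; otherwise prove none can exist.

s = 0, t = 2

Every value of 8s + 4t is a multiple of gcd(8, 4) = 4; since 4 ∣ 8, solutions exist.
Dividing through by 4 reduces the equation to 2s + 1t = 2.
With a unit coefficient on t, (s, t) = (0, 2) is an immediate solution.
Check: 8·0 + 4·2 = 0 + 8 = 8. ✓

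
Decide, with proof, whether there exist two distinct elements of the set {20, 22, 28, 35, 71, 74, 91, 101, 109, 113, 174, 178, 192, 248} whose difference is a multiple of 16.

Two integers differ by a multiple of 16 exactly when they have the same residue mod 16. The residues are 20↦4, 22↦6, 28↦12, 35↦3, 71↦7, 74↦10, 91↦11, 101↦5, 109↦13, 113↦1, 174↦14, 178↦2, 192↦0, 248↦8.
All 14 residues are distinct, so no two elements differ by a multiple of 16.

There is no such pair.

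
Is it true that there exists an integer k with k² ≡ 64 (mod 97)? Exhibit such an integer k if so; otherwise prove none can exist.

k = 8

Take k = 8. Then 8² = 64, and since 0 ≤ 64 < 97 this is already reduced: 8² ≡ 64 (mod 97).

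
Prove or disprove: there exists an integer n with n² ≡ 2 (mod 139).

No such integer exists.

139 is prime, so by Euler's criterion 2 is a square mod 139 iff 2^((139−1)/2) = 2^69 ≡ 1 (mod 139).
Repeated squaring mod 139: 2^2 = 4 ≡ 4; 2^4 ≡ 4² = 16 ≡ 16; 2^8 ≡ 16² = 256 ≡ 117; 2^16 ≡ 117² = 13689 ≡ 67; 2^32 ≡ 67² = 4489 ≡ 41; 2^64 ≡ 41² = 1681 ≡ 13.
Since 69 = 64 + 4 + 1, 2^69 ≡ 13 · 16 · 2; multiplying out mod 139: 13·16 = 208 ≡ 69, then 69·2 = 138 ≡ 138. Thus 2^69 ≡ 138 ≡ −1 (mod 139).
By Euler's criterion 2 is a quadratic non-residue mod 139: no n satisfies n² ≡ 2 (mod 139).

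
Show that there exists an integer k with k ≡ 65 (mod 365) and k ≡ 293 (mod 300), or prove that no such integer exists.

No, no such integer exists.

Both moduli are multiples of 5 = gcd(365, 300), so any solution would satisfy k ≡ 65 and k ≡ 293 modulo 5 simultaneously.
But 65 mod 5 = 0 while 293 mod 5 = 3, a contradiction.
Therefore no such k exists.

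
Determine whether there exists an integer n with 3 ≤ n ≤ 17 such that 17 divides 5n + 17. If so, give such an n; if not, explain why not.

n = 17

Try n = 17: 5·17 + 17 = 102 = 6·17, which is divisible by 17.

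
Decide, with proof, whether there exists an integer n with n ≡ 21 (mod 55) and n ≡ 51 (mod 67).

n = 1726

gcd(55, 67) = 1, so the Chinese Remainder Theorem guarantees exactly one residue class mod 3685 satisfying both.
Any solution of the first congruence is n = 21 + 55t; substituting into the second, 55t ≡ 51 − 21 ≡ 30 (mod 67).
Note 55·39 = 2145 ≡ 1 (mod 67) (as 2145 − 1 = 32·67), so 55⁻¹ ≡ 39.
Multiplying by 39: t ≡ 39·30 = 1170 ≡ 31 (mod 67).
Taking t = 31 gives n = 21 + 55·31 = 1726.
Verify: 1726 = 31·55 + 21 and 1726 = 25·67 + 51. ✓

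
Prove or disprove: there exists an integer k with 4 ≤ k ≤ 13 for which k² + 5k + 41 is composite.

At k = 8: 8² + 5·8 + 41 = 145 = 5·29, which is composite.

k = 8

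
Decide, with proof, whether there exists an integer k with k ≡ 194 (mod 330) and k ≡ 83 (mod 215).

Both moduli are multiples of 5 = gcd(330, 215), so any solution would satisfy k ≡ 194 and k ≡ 83 modulo 5 simultaneously.
But 194 mod 5 = 4 while 83 mod 5 = 3, a contradiction.
Hence the system has no solution.

There is no such integer.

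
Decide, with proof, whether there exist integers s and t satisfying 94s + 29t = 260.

94 and 29 are coprime, so 94s + 29t ranges over all of ℤ.
Run the Euclidean algorithm on 94 and 29: 94 = 3·29 + 7, 29 = 4·7 + 1, 7 = 7·1 + 0.
Working back up the chain: 1 = 29 − 4·7 = 29 − 4·(94 − 3·29) = −4·94 + 13·29. So 94·(-4) + 29·13 = 1.
Scaling by 260 gives the particular solution (s, t) = (-1040, 3380).
The general solution is s = -1040 + 29k, t = 3380 − 94k; taking k = 36 gives the smaller pair s = 4, t = -4.
Check: 94·4 + 29·(-4) = 376 − 116 = 260. ✓

s = 4, t = -4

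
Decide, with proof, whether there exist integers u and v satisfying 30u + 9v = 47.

No such integers exist.

Any value of 30u + 9v is a multiple of gcd(30, 9) = 3.
But 47 = 3·15 + 2, so 3 ∤ 47.
Therefore 30u + 9v = 47 has no solution in integers.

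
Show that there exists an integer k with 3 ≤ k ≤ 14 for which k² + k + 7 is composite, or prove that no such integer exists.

At k = 10: 10² + 10 + 7 = 117 = 3·39, which is composite.

k = 10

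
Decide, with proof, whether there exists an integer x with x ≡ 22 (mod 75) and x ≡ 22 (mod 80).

x = 22

The moduli are not coprime: gcd(75, 80) = 5. Compatibility requires 5 ∣ (22 − 22) = 0, which holds, so solutions exist.
The smallest candidate x = 22 works directly: 22 ≡ 22 (mod 80).
Indeed 22 ≡ 22 (mod 75) and 22 ≡ 22 (mod 80).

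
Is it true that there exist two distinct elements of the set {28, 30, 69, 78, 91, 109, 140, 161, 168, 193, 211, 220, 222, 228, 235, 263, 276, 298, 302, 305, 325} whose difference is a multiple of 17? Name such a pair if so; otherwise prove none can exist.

30 and 302 are such a pair.

Reduce each element mod 17: 28↦11, 30↦13, 69↦1, 78↦10, 91↦6, 109↦7, 140↦4, 161↦8, 168↦15, 193↦6, 211↦7, 220↦16, 222↦1, 228↦7, 235↦14, 263↦8, 276↦4, 298↦9, 302↦13, 305↦16, 325↦2. The residue 13 repeats (at 30 and 302), and 302 − 30 = 272 = 16·17.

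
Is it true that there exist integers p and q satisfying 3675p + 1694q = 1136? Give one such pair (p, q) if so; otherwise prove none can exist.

Any value of 3675p + 1694q is a multiple of gcd(3675, 1694) = 7.
However 1136 leaves remainder 2 on division by 7.
Hence no integers p, q satisfy the equation.

No such integers exist.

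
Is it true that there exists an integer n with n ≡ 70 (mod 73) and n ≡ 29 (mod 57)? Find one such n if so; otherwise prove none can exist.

Since 73 and 57 share no common factor, CRT says the pair of congruences has a solution (unique mod 4161).
Write n = 70 + 73t and require 70 + 73t ≡ 29 (mod 57), i.e. 73t ≡ 16 (mod 57).
73 ≡ 16 (mod 57), so this reads 16t ≡ 16 (mod 57). Since 16·25 = 400 = 7·57 + 1, the inverse of 16 mod 57 is 25.
Multiplying by 25: t ≡ 25·16 = 400 ≡ 1 (mod 57).
With t = 1: n = 70 + 73·1 = 143.
Indeed 143 ≡ 70 (mod 73) and 143 ≡ 29 (mod 57).

n = 143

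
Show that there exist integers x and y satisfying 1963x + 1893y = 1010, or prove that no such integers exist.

x = 1637, y = -1697

1963 and 1893 are coprime, so 1963x + 1893y ranges over all of ℤ.
Run the Euclidean algorithm on 1963 and 1893: 1963 = 1·1893 + 70, 1893 = 27·70 + 3, 70 = 23·3 + 1, 3 = 3·1 + 0.
Working back up the chain: 1 = 70 − 23·3 = 70 − 23·(1893 − 27·70) = −23·1893 + 622·70 = −23·1893 + 622·(1963 − 1·1893) = 622·1963 − 645·1893. So 1963·622 + 1893·(-645) = 1.
Times 1010: 1963·628220 + 1893·(-651450) = 1010, so (628220, -651450) solves it.
Subtracting 331·1893 from x and adding 331·1963 to y gives the tidier solution (1637, -1697).
Check: 1963·1637 + 1893·(-1697) = 3213431 − 3212421 = 1010. ✓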